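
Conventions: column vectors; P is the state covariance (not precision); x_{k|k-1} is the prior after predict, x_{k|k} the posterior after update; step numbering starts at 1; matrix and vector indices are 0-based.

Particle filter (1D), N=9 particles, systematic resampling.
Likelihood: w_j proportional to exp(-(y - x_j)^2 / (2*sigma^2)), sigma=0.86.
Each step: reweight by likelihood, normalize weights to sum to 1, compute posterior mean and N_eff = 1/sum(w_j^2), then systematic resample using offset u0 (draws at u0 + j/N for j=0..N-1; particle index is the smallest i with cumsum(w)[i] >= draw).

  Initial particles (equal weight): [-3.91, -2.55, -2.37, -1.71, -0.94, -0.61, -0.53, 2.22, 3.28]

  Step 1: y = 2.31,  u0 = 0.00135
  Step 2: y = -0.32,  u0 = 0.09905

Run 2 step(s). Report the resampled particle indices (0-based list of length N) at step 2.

resampled_idx = [0, 0, 0, 0, 0, 0, 0, 0, 5]

step 1: w=[0.0000, 0.0000, 0.0000, 0.0000, 0.0005, 0.0020, 0.0028, 0.6491, 0.3455]  mean=2.5711  Neff=1.8493  idx=[5, 7, 7, 7, 7, 7, 8, 8, 8]
step 2: w=[0.9363, 0.0126, 0.0126, 0.0126, 0.0126, 0.0126, 0.0002, 0.0002, 0.0002]  mean=-0.4293  Neff=1.1396  idx=[0, 0, 0, 0, 0, 0, 0, 0, 5]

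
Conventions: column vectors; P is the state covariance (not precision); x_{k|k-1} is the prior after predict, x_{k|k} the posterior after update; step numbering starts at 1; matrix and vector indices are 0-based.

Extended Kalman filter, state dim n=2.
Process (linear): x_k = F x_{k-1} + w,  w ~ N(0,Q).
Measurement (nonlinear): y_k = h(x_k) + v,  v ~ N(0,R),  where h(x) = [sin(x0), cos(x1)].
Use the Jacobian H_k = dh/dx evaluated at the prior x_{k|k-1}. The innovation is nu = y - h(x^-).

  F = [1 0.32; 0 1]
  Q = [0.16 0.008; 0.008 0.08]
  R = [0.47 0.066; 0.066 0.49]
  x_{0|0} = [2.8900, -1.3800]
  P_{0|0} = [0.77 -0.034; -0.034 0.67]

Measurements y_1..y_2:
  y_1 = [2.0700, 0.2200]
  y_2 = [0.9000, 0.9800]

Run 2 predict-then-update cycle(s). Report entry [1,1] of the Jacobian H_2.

H_jac[1,1] = 0.9973

step 1: x^-=[2.4484, -1.3800]  P^-=[0.9768 0.1884; 0.1884 0.7500]  H_jac=[-0.7692 0.0000; 0.0000 0.9819]  S=[1.0480 -0.0763; -0.0763 1.2130]  K=[-0.7091 0.1079; -0.0945 0.6011]  nu=[1.4310, 0.0304]  x^+=[1.4369, -1.4970]  P^+=[0.4240 0.0062; 0.0062 0.2936]
step 2: x^-=[0.9578, -1.4970]  P^-=[0.6181 0.1081; 0.1081 0.3736]  H_jac=[0.5753 0.0000; 0.0000 0.9973]  S=[0.6745 0.1280; 0.1280 0.8616]  K=[0.5180 0.0482; 0.0104 0.4309]  nu=[0.0820, 0.9063]  x^+=[1.0440, -1.1056]  P^+=[0.4287 0.0580; 0.0580 0.2124]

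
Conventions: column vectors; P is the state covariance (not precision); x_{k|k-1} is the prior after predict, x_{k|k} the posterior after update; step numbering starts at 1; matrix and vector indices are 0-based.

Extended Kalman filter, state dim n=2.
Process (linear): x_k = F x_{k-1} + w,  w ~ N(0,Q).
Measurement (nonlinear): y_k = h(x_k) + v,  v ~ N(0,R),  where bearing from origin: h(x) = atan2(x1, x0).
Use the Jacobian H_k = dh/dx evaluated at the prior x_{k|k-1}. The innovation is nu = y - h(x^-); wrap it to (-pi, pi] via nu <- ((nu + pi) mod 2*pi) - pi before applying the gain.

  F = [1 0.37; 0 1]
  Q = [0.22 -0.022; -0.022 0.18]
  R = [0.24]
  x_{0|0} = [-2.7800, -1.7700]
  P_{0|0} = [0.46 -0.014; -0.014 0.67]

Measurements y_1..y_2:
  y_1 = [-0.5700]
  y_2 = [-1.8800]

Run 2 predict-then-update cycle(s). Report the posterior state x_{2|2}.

x_post = [-4.0946, -3.2490]

step 1: x^-=[-3.4349, -1.7700]  P^-=[0.7614 0.2119; 0.2119 0.8500]  H_jac=[0.1185 -0.2300]  S=[0.2841]  K=[0.1461; -0.5998]  nu=[2.0958]  x^+=[-3.1287, -3.0271]  P^+=[0.7553 0.2368; 0.2368 0.7478]
step 2: x^-=[-4.2487, -3.0271]  P^-=[1.2529 0.4915; 0.4915 0.9278]  H_jac=[0.1112 -0.1561]  S=[0.2610]  K=[0.2399; -0.3455]  nu=[0.6426]  x^+=[-4.0946, -3.2490]  P^+=[1.2379 0.5131; 0.5131 0.8966]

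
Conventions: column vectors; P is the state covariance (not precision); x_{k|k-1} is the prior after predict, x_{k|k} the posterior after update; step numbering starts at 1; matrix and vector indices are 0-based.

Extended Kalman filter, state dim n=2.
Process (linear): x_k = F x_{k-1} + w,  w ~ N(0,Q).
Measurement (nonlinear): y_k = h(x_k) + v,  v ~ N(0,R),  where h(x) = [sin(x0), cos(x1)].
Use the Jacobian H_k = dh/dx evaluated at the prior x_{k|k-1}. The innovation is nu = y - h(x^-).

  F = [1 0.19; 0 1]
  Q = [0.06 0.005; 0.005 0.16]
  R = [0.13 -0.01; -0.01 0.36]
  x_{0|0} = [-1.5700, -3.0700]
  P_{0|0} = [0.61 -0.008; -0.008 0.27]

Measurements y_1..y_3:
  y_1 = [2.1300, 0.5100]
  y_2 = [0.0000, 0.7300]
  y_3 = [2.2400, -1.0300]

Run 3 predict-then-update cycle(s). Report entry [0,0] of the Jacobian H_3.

step 1: x^-=[-2.1533, -3.0700]  P^-=[0.6767 0.0483; 0.0483 0.4300]  H_jac=[-0.5501 0.0000; 0.0000 0.0715]  S=[0.3348 -0.0119; -0.0119 0.3622]  K=[-1.1129 -0.0270; -0.0764 0.0824]  nu=[2.9651, 1.5074]  x^+=[-5.4939, -3.1724]  P^+=[0.2625 0.0196; 0.0196 0.4254]
step 2: x^-=[-6.0967, -3.1724]  P^-=[0.3453 0.1054; 0.1054 0.5854]  H_jac=[0.9827 0.0000; 0.0000 -0.0308]  S=[0.4634 -0.0132; -0.0132 0.3606]  K=[0.7327 0.0178; 0.2223 -0.0419]  nu=[-0.1855, 1.7295]  x^+=[-6.2017, -3.2861]  P^+=[0.0967 0.0298; 0.0298 0.5617]
step 3: x^-=[-6.8261, -3.2861]  P^-=[0.1884 0.1415; 0.1415 0.7217]  H_jac=[0.8562 0.0000; 0.0000 -0.1440]  S=[0.2681 -0.0275; -0.0275 0.3750]  K=[0.6005 -0.0104; 0.4269 -0.2459]  nu=[2.7566, -0.0404]  x^+=[-5.1703, -2.0994]  P^+=[0.0913 0.0677; 0.0677 0.6444]

H_jac[0,0] = 0.8562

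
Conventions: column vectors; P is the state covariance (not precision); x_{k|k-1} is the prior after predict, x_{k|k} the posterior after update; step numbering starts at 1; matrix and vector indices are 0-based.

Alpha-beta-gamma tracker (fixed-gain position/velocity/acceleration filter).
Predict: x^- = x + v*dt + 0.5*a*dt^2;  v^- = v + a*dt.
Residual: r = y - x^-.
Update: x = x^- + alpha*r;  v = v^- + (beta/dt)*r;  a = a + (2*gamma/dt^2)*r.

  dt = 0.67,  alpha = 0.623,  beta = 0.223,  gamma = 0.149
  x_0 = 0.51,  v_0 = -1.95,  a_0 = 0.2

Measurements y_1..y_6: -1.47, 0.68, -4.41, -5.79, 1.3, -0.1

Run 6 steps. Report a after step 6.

a_post = 4.3538

step 1: x_pred=-0.7516  r=-0.7184  x^+=-1.1992  v^+=-2.0551  a^+=-0.2769
step 2: x_pred=-2.6382  r=3.3182  x^+=-0.5710  v^+=-1.1362  a^+=1.9259
step 3: x_pred=-0.9000  r=-3.5100  x^+=-3.0867  v^+=-1.0141  a^+=-0.4042
step 4: x_pred=-3.8569  r=-1.9331  x^+=-5.0612  v^+=-1.9284  a^+=-1.6875
step 5: x_pred=-6.7320  r=8.0320  x^+=-1.7281  v^+=-0.3856  a^+=3.6445
step 6: x_pred=-1.1684  r=1.0684  x^+=-0.5028  v^+=2.4118  a^+=4.3538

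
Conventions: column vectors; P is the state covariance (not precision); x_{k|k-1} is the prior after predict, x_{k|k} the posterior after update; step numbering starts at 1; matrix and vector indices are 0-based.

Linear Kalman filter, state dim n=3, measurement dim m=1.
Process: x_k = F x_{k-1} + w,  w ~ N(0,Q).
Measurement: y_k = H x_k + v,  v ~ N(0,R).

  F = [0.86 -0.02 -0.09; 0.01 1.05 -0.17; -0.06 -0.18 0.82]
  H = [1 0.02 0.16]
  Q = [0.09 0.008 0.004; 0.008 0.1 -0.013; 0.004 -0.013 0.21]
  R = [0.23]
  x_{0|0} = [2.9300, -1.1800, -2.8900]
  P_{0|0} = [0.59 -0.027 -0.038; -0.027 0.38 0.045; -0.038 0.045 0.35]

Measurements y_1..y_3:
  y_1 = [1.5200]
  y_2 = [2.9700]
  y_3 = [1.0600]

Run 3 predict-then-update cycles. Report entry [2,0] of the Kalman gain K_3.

step 1: x^-=[2.8035, -0.7184, -2.3332]  P^-=[0.5363 -0.0124 -0.0738; -0.0124 0.5126 -0.0928; -0.0738 -0.0928 0.4496]  S=[0.7533]  K=[0.6959; -0.0226; -0.0049]  nu=[-0.8958]  x^+=[2.1801, -0.6981, -2.3288]  P^+=[0.1715 -0.0006 -0.0712; -0.0006 0.5122 -0.0929; -0.0712 -0.0929 0.4496]
step 2: x^-=[2.0984, -0.3154, -1.9148]  P^-=[0.2314 0.0240 -0.0867; 0.0240 0.7111 -0.2567; -0.0867 -0.2567 0.5640]  S=[0.4477]  K=[0.4869; -0.0063; -0.0035]  nu=[1.1843]  x^+=[2.6751, -0.3229, -1.9189]  P^+=[0.1252 0.0254 -0.0859; 0.0254 0.7111 -0.2567; -0.0859 -0.2567 0.5640]
step 3: x^-=[2.4797, 0.0140, -1.6759]  P^-=[0.1990 0.0617 -0.1064; 0.0617 0.9928 -0.4582; -0.1064 -0.4582 0.6975]  S=[0.4127]  K=[0.4439; 0.0200; -0.0097]  nu=[-1.1518]  x^+=[1.9685, -0.0091, -1.6648]  P^+=[0.1177 0.0580 -0.1046; 0.0580 0.9926 -0.4581; -0.1046 -0.4581 0.6974]

K[2,0] = -0.0097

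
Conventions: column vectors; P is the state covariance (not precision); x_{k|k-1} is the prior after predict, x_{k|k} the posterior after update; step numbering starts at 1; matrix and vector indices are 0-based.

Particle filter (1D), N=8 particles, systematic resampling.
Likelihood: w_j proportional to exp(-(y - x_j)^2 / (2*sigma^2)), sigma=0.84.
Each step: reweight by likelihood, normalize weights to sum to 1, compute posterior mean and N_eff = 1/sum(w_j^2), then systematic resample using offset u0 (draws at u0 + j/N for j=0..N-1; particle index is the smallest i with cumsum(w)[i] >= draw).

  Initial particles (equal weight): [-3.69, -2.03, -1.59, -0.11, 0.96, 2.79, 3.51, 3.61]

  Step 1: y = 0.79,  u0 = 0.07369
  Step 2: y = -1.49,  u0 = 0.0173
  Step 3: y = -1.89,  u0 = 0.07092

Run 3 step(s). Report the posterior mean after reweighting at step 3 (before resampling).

post_mean = -0.1100

step 1: w=[0.0000, 0.0022, 0.0111, 0.3451, 0.6002, 0.0360, 0.0032, 0.0022]  mean=0.6359  Neff=2.0798  idx=[3, 3, 3, 4, 4, 4, 4, 4]
step 2: w=[0.3054, 0.3054, 0.3054, 0.0167, 0.0167, 0.0167, 0.0167, 0.0167]  mean=-0.0204  Neff=3.5553  idx=[0, 0, 0, 1, 1, 2, 2, 2]
step 3: w=[0.1250, 0.1250, 0.1250, 0.1250, 0.1250, 0.1250, 0.1250, 0.1250]  mean=-0.1100  Neff=8.0000  idx=[0, 1, 2, 3, 4, 5, 6, 7]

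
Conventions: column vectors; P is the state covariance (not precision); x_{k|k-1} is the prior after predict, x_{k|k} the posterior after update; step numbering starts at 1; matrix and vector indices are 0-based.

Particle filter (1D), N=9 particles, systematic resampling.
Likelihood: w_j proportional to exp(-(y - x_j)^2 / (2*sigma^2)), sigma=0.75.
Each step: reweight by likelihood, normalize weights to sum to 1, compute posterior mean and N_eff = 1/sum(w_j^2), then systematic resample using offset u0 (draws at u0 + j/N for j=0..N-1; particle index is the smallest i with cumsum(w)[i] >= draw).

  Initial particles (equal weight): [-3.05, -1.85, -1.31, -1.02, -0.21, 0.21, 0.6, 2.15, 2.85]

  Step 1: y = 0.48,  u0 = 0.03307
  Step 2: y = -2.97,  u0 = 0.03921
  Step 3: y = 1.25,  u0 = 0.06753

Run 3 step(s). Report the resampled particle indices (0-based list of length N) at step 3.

resampled_idx = [1, 4, 6, 8, 8, 8, 8, 8, 8]

step 1: w=[0.0000, 0.0028, 0.0202, 0.0471, 0.2281, 0.3264, 0.3438, 0.0292, 0.0024]  mean=0.2167  Neff=3.5678  idx=[3, 4, 4, 5, 5, 5, 6, 6, 6]
step 2: w=[0.9264, 0.0312, 0.0312, 0.0034, 0.0034, 0.0034, 0.0003, 0.0003, 0.0003]  mean=-0.9553  Neff=1.1624  idx=[0, 0, 0, 0, 0, 0, 0, 0, 1]
step 3: w=[0.0441, 0.0441, 0.0441, 0.0441, 0.0441, 0.0441, 0.0441, 0.0441, 0.6471]  mean=-0.4959  Neff=2.3028  idx=[1, 4, 6, 8, 8, 8, 8, 8, 8]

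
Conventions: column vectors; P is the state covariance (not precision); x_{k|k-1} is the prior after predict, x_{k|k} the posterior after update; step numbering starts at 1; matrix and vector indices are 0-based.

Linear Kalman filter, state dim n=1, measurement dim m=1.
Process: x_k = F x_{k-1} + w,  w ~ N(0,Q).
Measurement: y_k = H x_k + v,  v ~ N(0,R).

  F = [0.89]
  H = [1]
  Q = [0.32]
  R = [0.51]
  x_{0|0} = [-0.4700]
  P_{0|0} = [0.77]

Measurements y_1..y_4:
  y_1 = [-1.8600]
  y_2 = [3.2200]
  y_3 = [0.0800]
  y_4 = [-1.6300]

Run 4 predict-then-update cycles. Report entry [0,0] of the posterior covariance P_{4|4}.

step 1: x^-=[-0.4183]  P^-=[0.9299]  S=[1.4399]  K=[0.6458]  nu=[-1.4417]  x^+=[-1.3494]  P^+=[0.3294]
step 2: x^-=[-1.2009]  P^-=[0.5809]  S=[1.0909]  K=[0.5325]  nu=[4.4209]  x^+=[1.1532]  P^+=[0.2716]
step 3: x^-=[1.0263]  P^-=[0.5351]  S=[1.0451]  K=[0.5120]  nu=[-0.9463]  x^+=[0.5418]  P^+=[0.2611]
step 4: x^-=[0.4822]  P^-=[0.5268]  S=[1.0368]  K=[0.5081]  nu=[-2.1122]  x^+=[-0.5911]  P^+=[0.2591]

P_post[0,0] = 0.2591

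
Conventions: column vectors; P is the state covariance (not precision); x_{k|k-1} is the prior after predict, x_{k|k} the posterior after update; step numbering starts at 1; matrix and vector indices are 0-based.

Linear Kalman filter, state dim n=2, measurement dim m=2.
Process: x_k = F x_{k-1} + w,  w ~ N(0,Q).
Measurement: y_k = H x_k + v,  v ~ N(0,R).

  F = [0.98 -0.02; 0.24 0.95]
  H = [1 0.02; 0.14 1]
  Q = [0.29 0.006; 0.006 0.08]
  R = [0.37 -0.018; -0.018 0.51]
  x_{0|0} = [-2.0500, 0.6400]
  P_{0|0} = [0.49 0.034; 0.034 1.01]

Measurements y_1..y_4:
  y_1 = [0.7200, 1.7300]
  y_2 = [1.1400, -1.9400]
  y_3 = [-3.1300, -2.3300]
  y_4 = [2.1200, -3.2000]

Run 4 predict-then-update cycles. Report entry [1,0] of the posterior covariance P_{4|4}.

step 1: x^-=[-2.0218, 0.1160]  P^-=[0.7597 0.1335; 0.1335 1.0353]  S=[1.1354 0.2430; 0.2430 1.5975]  K=[0.6608 0.0497; -0.0055 0.6606]  nu=[2.7395, 1.8971]  x^+=[-0.1174, 1.3541]  P^+=[0.2440 -0.0207; -0.0207 0.3399]
step 2: x^-=[-0.1421, 1.2582]  P^-=[0.5253 0.0377; 0.0377 0.3914]  S=[0.8970 0.1012; 0.1012 0.9222]  K=[0.5800 0.0570; 0.0023 0.4298]  nu=[1.2569, -3.1783]  x^+=[0.4058, -0.1051]  P^+=[0.2138 -0.0113; -0.0113 0.2208]
step 3: x^-=[0.3998, -0.0024]  P^-=[0.4959 0.0416; 0.0416 0.2864]  S=[0.8677 0.0989; 0.0989 0.8178]  K=[0.5648 0.0675; 0.0140 0.3556]  nu=[-3.5297, -2.3835]  x^+=[-1.7546, -0.8997]  P^+=[0.2079 -0.0048; -0.0048 0.1818]
step 4: x^-=[-1.7015, -1.2758]  P^-=[0.4899 0.0469; 0.0469 0.2538]  S=[0.8619 0.1027; 0.1027 0.7866]  K=[0.5607 0.0736; 0.0212 0.3283]  nu=[3.8471, -1.6860]  x^+=[0.3314, -1.7477]  P^+=[0.2062 -0.0014; -0.0014 0.1672]

P_post[1,0] = -0.0014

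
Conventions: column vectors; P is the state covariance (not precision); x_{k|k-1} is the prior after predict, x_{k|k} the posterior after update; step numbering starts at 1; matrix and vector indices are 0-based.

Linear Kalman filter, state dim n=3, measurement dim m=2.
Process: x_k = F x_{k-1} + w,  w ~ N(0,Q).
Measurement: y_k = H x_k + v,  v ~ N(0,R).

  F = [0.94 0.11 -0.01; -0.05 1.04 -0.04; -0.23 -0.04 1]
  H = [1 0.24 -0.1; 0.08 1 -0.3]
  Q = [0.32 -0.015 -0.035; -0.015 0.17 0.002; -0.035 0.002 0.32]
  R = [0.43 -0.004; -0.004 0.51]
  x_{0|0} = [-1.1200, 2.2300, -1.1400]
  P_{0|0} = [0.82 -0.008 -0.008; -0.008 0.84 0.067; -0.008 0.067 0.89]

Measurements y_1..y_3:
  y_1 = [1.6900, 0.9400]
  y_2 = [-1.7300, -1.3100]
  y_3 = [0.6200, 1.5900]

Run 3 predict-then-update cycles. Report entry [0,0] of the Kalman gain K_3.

K[0,0] = 0.5465

step 1: x^-=[-0.7961, 2.4208, -0.9716]  P^-=[1.0532 0.0344 -0.2245; 0.0344 1.0772 0.0129; -0.2245 0.0129 1.2529]  S=[1.6185 0.4784; 0.4784 1.7153]  K=[0.6949 -0.0853; -0.0057 0.6290; -0.1619 -0.1769]  nu=[1.8079, -1.7086]  x^+=[0.6060, 1.3359, -0.9621]  P^+=[0.3159 -0.0764 -0.0161; -0.0764 0.4021 0.2505; -0.0161 0.2505 1.1294]
step 2: x^-=[0.7262, 1.3975, -1.1549]  P^-=[0.5880 -0.0608 -0.0991; -0.0608 0.5945 0.2234; -0.0991 0.2234 1.4527]  S=[1.0467 0.1594; 0.1594 1.1000]  K=[0.5676 -0.0677; -0.0158 0.4774; -0.1551 -0.1778]  nu=[-2.9071, -3.1120]  x^+=[-0.7131, -0.0422, -0.1507]  P^+=[0.2580 -0.0592 -0.0057; -0.0592 0.3460 0.3256; -0.0057 0.3256 1.3839]
step 3: x^-=[-0.6735, -0.0022, 0.0150]  P^-=[0.5394 -0.0491 -0.0719; -0.0491 0.5261 0.2886; -0.0719 0.2886 1.6936]  S=[0.9936 0.1386; 0.1386 1.0144]  K=[0.5465 -0.0593; -0.0116 0.4310; -0.1449 -0.2022]  nu=[1.2955, 1.6506]  x^+=[-0.0634, 0.6942, -0.5064]  P^+=[0.2480 -0.0497 0.0087; -0.0497 0.3389 0.3837; 0.0087 0.3837 1.6232]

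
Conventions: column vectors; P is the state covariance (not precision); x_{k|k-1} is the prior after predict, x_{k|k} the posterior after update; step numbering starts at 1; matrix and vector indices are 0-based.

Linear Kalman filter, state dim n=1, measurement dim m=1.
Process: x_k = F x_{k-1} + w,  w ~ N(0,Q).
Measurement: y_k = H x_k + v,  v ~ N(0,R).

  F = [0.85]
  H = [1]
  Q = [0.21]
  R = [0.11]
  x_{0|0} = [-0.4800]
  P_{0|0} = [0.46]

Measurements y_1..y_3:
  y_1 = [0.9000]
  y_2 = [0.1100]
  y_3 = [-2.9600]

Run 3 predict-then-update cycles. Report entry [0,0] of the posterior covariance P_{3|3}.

P_post[0,0] = 0.0779

step 1: x^-=[-0.4080]  P^-=[0.5423]  S=[0.6523]  K=[0.8314]  nu=[1.3080]  x^+=[0.6794]  P^+=[0.0915]
step 2: x^-=[0.5775]  P^-=[0.2761]  S=[0.3861]  K=[0.7151]  nu=[-0.4675]  x^+=[0.2432]  P^+=[0.0787]
step 3: x^-=[0.2067]  P^-=[0.2668]  S=[0.3768]  K=[0.7081]  nu=[-3.1667]  x^+=[-2.0356]  P^+=[0.0779]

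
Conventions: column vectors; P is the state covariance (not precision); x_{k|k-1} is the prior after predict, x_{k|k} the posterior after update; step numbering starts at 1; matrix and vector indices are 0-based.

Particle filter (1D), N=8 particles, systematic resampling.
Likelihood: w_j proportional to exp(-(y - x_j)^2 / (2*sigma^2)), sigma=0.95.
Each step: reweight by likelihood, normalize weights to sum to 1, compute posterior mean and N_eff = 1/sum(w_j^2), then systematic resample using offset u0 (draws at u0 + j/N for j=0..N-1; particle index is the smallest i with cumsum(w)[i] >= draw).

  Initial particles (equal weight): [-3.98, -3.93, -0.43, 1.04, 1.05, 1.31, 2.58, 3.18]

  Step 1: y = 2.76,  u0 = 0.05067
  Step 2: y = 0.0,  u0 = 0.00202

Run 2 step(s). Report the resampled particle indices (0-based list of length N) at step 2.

resampled_idx = [0, 0, 0, 0, 0, 1, 1, 1]

step 1: w=[0.0000, 0.0000, 0.0014, 0.0748, 0.0762, 0.1201, 0.3783, 0.3492]  mean=2.4011  Neff=3.4378  idx=[3, 5, 6, 6, 6, 7, 7, 7]
step 2: w=[0.5375, 0.3782, 0.0245, 0.0245, 0.0245, 0.0036, 0.0036, 0.0036]  mean=1.2784  Neff=2.3054  idx=[0, 0, 0, 0, 0, 1, 1, 1]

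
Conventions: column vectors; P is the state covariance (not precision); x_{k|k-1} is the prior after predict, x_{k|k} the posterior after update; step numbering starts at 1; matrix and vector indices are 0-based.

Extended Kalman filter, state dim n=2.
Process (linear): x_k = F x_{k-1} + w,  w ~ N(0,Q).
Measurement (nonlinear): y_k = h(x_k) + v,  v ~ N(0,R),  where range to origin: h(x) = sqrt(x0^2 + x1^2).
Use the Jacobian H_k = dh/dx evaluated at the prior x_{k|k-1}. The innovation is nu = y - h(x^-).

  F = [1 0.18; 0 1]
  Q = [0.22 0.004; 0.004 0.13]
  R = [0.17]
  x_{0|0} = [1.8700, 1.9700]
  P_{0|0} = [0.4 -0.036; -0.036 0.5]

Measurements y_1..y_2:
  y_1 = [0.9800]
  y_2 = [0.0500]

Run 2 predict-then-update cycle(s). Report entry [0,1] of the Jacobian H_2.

step 1: x^-=[2.2246, 1.9700]  P^-=[0.6232 0.0580; 0.0580 0.6300]  H_jac=[0.7486 0.6630]  S=[0.8538]  K=[0.5915; 0.5401]  nu=[-1.9915]  x^+=[1.0466, 0.8945]  P^+=[0.3245 -0.2147; -0.2147 0.3810]
step 2: x^-=[1.2076, 0.8945]  P^-=[0.4795 -0.1422; -0.1422 0.5110]  H_jac=[0.8036 0.5952]  S=[0.5247]  K=[0.5731; 0.3619]  nu=[-1.4528]  x^+=[0.3749, 0.3687]  P^+=[0.3072 -0.2510; -0.2510 0.4422]

H_jac[0,1] = 0.5952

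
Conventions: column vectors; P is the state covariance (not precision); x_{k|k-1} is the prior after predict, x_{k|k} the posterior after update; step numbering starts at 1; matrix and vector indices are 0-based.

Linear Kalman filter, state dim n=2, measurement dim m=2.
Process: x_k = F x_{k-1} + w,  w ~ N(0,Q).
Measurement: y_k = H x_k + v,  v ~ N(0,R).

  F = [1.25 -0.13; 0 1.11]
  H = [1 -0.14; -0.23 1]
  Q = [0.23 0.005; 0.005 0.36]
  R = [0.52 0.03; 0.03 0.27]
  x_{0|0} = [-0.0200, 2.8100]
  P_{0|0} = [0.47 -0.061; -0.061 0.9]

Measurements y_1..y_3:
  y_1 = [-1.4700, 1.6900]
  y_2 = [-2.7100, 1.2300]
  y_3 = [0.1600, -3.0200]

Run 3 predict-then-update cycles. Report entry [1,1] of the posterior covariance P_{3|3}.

P_post[1,1] = 0.2088

step 1: x^-=[-0.3903, 3.1191]  P^-=[0.9994 -0.2095; -0.2095 1.4689]  S=[1.6069 -0.6218; -0.6218 1.8881]  K=[0.6305 -0.0251; 0.0602 0.8233]  nu=[-0.6430, -1.5189]  x^+=[-0.7577, 1.8299]  P^+=[0.3398 0.0903; 0.0903 0.2449]
step 2: x^-=[-1.1850, 2.0312]  P^-=[0.7357 0.0949; 0.0949 0.6617]  S=[1.2420 -0.1338; -0.1338 0.9269]  K=[0.5820 0.0039; 0.0774 0.7015]  nu=[-1.2407, -1.0737]  x^+=[-1.9113, 1.1819]  P^+=[0.3155 0.0911; 0.0911 0.2127]
step 3: x^-=[-2.5427, 1.3119]  P^-=[0.6970 0.1007; 0.1007 0.6220]  S=[1.2010 -0.1135; -0.1135 0.8826]  K=[0.5691 0.0056; 0.0764 0.6884]  nu=[2.8864, -4.9167]  x^+=[-0.9276, -1.8522]  P^+=[0.3087 0.0896; 0.0896 0.2088]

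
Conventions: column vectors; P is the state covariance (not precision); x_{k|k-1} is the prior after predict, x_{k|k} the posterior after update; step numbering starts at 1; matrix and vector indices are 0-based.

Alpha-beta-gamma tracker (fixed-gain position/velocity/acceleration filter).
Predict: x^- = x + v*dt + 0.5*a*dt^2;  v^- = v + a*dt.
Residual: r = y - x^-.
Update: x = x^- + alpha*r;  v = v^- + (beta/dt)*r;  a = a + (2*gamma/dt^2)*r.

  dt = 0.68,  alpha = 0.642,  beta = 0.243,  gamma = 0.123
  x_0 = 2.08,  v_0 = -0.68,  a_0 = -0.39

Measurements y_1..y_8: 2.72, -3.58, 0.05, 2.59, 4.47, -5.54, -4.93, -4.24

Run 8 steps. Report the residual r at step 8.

resid = 0.5464

step 1: x_pred=1.5274  r=1.1926  x^+=2.2931  v^+=-0.5190  a^+=0.2445
step 2: x_pred=1.9966  r=-5.5766  x^+=-1.5836  v^+=-2.3456  a^+=-2.7224
step 3: x_pred=-3.8080  r=3.8580  x^+=-1.3312  v^+=-2.8182  a^+=-0.6699
step 4: x_pred=-3.4024  r=5.9924  x^+=0.4447  v^+=-1.1323  a^+=2.5181
step 5: x_pred=0.2570  r=4.2130  x^+=2.9617  v^+=2.0856  a^+=4.7595
step 6: x_pred=5.4803  r=-11.0203  x^+=-1.5947  v^+=1.3839  a^+=-1.1034
step 7: x_pred=-0.9088  r=-4.0212  x^+=-3.4904  v^+=-0.8034  a^+=-3.2427
step 8: x_pred=-4.7864  r=0.5464  x^+=-4.4356  v^+=-2.8132  a^+=-2.9520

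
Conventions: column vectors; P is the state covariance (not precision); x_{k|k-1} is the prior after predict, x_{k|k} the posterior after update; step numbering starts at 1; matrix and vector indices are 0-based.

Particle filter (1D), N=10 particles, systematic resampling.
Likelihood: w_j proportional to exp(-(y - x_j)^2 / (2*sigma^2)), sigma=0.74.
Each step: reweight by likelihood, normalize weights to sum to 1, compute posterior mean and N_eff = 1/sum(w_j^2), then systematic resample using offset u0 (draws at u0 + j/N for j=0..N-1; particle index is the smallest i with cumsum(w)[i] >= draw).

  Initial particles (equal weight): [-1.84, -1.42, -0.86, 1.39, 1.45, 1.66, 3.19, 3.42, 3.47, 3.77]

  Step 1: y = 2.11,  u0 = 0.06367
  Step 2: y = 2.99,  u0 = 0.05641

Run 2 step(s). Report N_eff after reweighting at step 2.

step 1: w=[0.0000, 0.0000, 0.0001, 0.2115, 0.2281, 0.2822, 0.1170, 0.0709, 0.0627, 0.0274]  mean=2.0299  Neff=5.0044  idx=[3, 3, 4, 4, 5, 5, 5, 6, 7, 8]
step 2: w=[0.0265, 0.0265, 0.0315, 0.0315, 0.0547, 0.0547, 0.0547, 0.2650, 0.2322, 0.2227]  mean=2.8496  Neff=5.3738  idx=[2, 4, 6, 7, 7, 8, 8, 8, 9, 9]

N_eff = 5.3738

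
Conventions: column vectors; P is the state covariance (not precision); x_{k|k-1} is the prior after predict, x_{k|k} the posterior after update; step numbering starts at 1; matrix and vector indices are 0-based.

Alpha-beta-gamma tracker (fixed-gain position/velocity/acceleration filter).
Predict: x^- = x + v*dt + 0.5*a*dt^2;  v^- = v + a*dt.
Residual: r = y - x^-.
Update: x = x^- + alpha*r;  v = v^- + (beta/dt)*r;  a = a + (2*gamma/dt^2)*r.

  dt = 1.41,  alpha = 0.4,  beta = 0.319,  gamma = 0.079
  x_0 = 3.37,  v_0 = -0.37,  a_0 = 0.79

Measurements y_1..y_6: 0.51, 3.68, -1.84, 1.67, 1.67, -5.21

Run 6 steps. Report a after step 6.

a_post = -0.6437

step 1: x_pred=3.6336  r=-3.1236  x^+=2.3842  v^+=0.0372  a^+=0.5418
step 2: x_pred=2.9752  r=0.7048  x^+=3.2571  v^+=0.9606  a^+=0.5978
step 3: x_pred=5.2057  r=-7.0457  x^+=2.3874  v^+=0.2094  a^+=0.0378
step 4: x_pred=2.7203  r=-1.0503  x^+=2.3002  v^+=0.0251  a^+=-0.0456
step 5: x_pred=2.2902  r=-0.6202  x^+=2.0421  v^+=-0.1795  a^+=-0.0949
step 6: x_pred=1.6946  r=-6.9046  x^+=-1.0672  v^+=-1.8755  a^+=-0.6437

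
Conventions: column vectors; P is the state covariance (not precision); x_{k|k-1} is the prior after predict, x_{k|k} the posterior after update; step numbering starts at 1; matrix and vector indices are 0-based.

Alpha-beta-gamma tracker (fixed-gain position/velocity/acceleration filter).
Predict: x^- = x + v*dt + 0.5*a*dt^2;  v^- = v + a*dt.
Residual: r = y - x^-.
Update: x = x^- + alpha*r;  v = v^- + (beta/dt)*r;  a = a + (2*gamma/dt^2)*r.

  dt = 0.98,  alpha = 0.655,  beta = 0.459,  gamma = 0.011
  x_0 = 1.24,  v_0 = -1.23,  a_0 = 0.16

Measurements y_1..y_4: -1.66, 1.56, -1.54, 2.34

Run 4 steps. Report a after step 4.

a_post = 0.2566

step 1: x_pred=0.1114  r=-1.7714  x^+=-1.0489  v^+=-1.9029  a^+=0.1194
step 2: x_pred=-2.8563  r=4.4163  x^+=0.0364  v^+=0.2826  a^+=0.2206
step 3: x_pred=0.4193  r=-1.9593  x^+=-0.8641  v^+=-0.4189  a^+=0.1757
step 4: x_pred=-1.1902  r=3.5302  x^+=1.1221  v^+=1.4067  a^+=0.2566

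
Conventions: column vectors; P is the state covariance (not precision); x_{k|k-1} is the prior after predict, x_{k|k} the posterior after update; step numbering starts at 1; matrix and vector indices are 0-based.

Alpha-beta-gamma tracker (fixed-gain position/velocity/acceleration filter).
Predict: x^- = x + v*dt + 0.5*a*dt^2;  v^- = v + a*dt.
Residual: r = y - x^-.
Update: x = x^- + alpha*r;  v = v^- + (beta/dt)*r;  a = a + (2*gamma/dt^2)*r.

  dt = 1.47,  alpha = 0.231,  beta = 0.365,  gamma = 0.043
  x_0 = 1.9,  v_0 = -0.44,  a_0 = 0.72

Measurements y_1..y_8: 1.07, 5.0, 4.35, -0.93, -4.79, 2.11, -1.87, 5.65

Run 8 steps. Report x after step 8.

x_post = -4.6174

step 1: x_pred=2.0311  r=-0.9611  x^+=1.8091  v^+=0.3798  a^+=0.6817
step 2: x_pred=3.1039  r=1.8961  x^+=3.5419  v^+=1.8527  a^+=0.7572
step 3: x_pred=7.0835  r=-2.7335  x^+=6.4521  v^+=2.2871  a^+=0.6484
step 4: x_pred=10.5147  r=-11.4447  x^+=7.8710  v^+=0.3985  a^+=0.1929
step 5: x_pred=8.6653  r=-13.4553  x^+=5.5571  v^+=-2.6588  a^+=-0.3426
step 6: x_pred=1.2786  r=0.8314  x^+=1.4707  v^+=-2.9559  a^+=-0.3095
step 7: x_pred=-3.2089  r=1.3389  x^+=-2.8996  v^+=-3.0784  a^+=-0.2562
step 8: x_pred=-7.7016  r=13.3516  x^+=-4.6174  v^+=-0.1398  a^+=0.2752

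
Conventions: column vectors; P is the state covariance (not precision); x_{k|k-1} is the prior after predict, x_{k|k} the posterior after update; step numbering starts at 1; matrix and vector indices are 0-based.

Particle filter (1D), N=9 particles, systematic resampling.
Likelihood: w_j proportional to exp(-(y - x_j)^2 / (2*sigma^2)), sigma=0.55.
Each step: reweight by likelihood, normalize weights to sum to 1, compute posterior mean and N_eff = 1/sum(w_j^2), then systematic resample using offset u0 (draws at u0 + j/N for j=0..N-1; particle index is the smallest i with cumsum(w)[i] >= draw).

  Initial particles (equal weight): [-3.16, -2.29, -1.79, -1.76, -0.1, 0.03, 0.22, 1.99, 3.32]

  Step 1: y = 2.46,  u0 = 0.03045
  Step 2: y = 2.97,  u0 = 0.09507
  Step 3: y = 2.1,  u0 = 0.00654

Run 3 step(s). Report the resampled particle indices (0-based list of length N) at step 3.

step 1: w=[0.0000, 0.0000, 0.0000, 0.0000, 0.0000, 0.0001, 0.0003, 0.7019, 0.2978]  mean=2.3855  Neff=1.7203  idx=[7, 7, 7, 7, 7, 7, 7, 8, 8]
step 2: w=[0.0667, 0.0667, 0.0667, 0.0667, 0.0667, 0.0667, 0.0667, 0.2665, 0.2665]  mean=2.6989  Neff=5.7737  idx=[1, 3, 4, 6, 7, 7, 8, 8, 8]
step 3: w=[0.2254, 0.2254, 0.2254, 0.2254, 0.0196, 0.0196, 0.0196, 0.0196, 0.0196]  mean=2.1206  Neff=4.8727  idx=[0, 0, 1, 1, 2, 2, 2, 3, 3]

resampled_idx = [0, 0, 1, 1, 2, 2, 2, 3, 3]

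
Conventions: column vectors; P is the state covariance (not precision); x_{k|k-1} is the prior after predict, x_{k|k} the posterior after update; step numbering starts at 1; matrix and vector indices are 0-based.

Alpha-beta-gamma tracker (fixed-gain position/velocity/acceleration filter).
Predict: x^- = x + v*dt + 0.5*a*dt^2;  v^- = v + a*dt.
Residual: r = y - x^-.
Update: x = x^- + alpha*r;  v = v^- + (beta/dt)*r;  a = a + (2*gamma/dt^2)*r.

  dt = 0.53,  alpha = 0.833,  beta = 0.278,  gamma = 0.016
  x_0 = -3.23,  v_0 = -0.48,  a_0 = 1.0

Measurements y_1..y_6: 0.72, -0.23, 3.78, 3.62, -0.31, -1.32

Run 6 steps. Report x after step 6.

step 1: x_pred=-3.3439  r=4.0640  x^+=0.0413  v^+=2.1817  a^+=1.4630
step 2: x_pred=1.4031  r=-1.6331  x^+=0.0427  v^+=2.1004  a^+=1.2769
step 3: x_pred=1.3353  r=2.4447  x^+=3.3717  v^+=4.0595  a^+=1.5554
step 4: x_pred=5.7417  r=-2.1217  x^+=3.9743  v^+=3.7710  a^+=1.3137
step 5: x_pred=6.1575  r=-6.4675  x^+=0.7701  v^+=1.0749  a^+=0.5769
step 6: x_pred=1.4208  r=-2.7408  x^+=-0.8623  v^+=-0.0570  a^+=0.2647

x_post = -0.8623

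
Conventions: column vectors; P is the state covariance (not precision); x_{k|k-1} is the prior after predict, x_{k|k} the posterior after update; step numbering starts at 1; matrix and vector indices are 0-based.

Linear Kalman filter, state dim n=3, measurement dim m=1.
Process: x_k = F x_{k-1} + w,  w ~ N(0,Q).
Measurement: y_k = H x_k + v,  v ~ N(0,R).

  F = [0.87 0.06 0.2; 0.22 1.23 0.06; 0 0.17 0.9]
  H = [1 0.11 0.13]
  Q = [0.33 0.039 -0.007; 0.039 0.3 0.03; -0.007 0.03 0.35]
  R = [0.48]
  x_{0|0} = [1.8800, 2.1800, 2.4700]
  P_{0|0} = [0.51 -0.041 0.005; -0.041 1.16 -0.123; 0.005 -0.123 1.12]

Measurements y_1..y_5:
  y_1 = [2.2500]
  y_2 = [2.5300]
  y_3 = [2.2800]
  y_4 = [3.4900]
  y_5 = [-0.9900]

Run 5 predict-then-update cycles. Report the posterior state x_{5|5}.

x_post = [0.5088, 2.1250, 0.6489]

step 1: x^-=[2.2604, 3.2432, 2.5936]  P^-=[0.7595 0.1610 0.1935; 0.1610 2.0435 0.1951; 0.1935 0.1951 1.2531]  S=[1.3767]  K=[0.5828; 0.2987; 0.2744]  nu=[-0.7043]  x^+=[1.8499, 3.0328, 2.4003]  P^+=[0.2919 -0.0786 -0.0267; -0.0786 1.9207 0.0822; -0.0267 0.0822 1.1494]
step 2: x^-=[2.2715, 4.2814, 2.6759]  P^-=[0.5883 0.1832 0.1942; 0.1832 3.1929 0.5773; 0.1942 0.5773 1.3617]  S=[1.2372]  K=[0.5122; 0.4926; 0.3513]  nu=[-0.5603]  x^+=[1.9845, 4.0054, 2.4790]  P^+=[0.2637 -0.1290 -0.0285; -0.1290 2.8927 0.3632; -0.0285 0.3632 1.2090]
step 3: x^-=[2.4626, 5.5120, 2.9120]  P^-=[0.5737 0.2657 0.2307; 0.2657 4.6765 1.0954; 0.2307 1.0954 1.5240]  S=[1.2858]  K=[0.4922; 0.7174; 0.4272]  nu=[-1.1675]  x^+=[1.8879, 4.6743, 2.4132]  P^+=[0.2622 -0.1884 -0.0397; -0.1884 4.0147 0.7013; -0.0397 0.7013 1.2893]
step 4: x^-=[2.4056, 6.3096, 2.9666]  P^-=[0.5778 0.3681 0.2688; 0.3681 6.3917 1.7077; 0.2688 1.7077 1.7250]  S=[1.3640]  K=[0.4789; 0.9481; 0.4992]  nu=[0.0047]  x^+=[2.4079, 6.3140, 2.9689]  P^+=[0.2650 -0.2512 -0.0573; -0.2512 5.1657 1.0622; -0.0573 1.0622 1.3851]
step 5: x^-=[3.0675, 8.4741, 3.7454]  P^-=[0.5839 0.4750 0.3065; 0.4750 8.1523 2.3509; 0.3065 2.3509 1.9462]  S=[1.4468]  K=[0.4672; 1.1593; 0.5654]  nu=[-5.4765]  x^+=[0.5088, 2.1250, 0.6489]  P^+=[0.2681 -0.3087 -0.0757; -0.3087 6.2076 1.4025; -0.0757 1.4025 1.4837]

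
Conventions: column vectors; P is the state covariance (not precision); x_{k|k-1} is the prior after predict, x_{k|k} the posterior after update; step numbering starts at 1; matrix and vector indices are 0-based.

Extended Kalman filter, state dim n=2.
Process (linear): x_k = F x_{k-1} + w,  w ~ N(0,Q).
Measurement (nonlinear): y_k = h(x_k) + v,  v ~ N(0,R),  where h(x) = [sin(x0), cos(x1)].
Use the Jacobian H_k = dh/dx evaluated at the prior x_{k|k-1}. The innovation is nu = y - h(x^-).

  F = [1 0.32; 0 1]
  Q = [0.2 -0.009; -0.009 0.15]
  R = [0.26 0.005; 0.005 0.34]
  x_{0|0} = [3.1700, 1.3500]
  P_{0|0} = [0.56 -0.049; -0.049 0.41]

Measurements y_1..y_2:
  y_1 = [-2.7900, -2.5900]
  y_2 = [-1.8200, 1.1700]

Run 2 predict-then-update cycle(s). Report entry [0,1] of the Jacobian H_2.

step 1: x^-=[3.6020, 1.3500]  P^-=[0.7706 0.0732; 0.0732 0.5600]  H_jac=[-0.8959 0.0000; 0.0000 -0.9757]  S=[0.8785 0.0690; 0.0690 0.8731]  K=[-0.7843 -0.0198; -0.0257 -0.6238]  nu=[-2.3457, -2.8090]  x^+=[5.4975, 3.1624]  P^+=[0.2277 0.0109; 0.0109 0.2175]
step 2: x^-=[6.5094, 3.1624]  P^-=[0.4570 0.0715; 0.0715 0.3675]  H_jac=[0.9745 0.0000; 0.0000 0.0208]  S=[0.6940 0.0064; 0.0064 0.3402]  K=[0.6418 -0.0078; 0.1002 0.0205]  nu=[-2.0443, 2.1698]  x^+=[5.1805, 3.0020]  P^+=[0.1712 0.0269; 0.0269 0.3603]

H_jac[0,1] = 0.0000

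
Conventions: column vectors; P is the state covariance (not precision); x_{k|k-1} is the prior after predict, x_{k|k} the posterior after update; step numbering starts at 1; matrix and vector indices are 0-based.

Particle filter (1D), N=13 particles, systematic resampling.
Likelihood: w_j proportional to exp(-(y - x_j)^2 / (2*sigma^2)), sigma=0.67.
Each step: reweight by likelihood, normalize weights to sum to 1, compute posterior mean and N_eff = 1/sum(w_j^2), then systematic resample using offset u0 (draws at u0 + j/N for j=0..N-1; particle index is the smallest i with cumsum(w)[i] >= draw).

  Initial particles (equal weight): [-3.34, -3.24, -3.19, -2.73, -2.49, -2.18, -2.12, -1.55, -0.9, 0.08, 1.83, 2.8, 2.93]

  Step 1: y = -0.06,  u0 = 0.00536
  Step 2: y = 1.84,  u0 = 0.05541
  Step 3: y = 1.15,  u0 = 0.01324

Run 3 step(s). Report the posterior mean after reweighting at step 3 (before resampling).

step 1: w=[0.0000, 0.0000, 0.0000, 0.0002, 0.0009, 0.0043, 0.0057, 0.0543, 0.2931, 0.6293, 0.0120, 0.0001, 0.0000]  mean=-0.2996  Neff=2.0613  idx=[5, 8, 8, 8, 8, 9, 9, 9, 9, 9, 9, 9, 9]
step 2: w=[0.0000, 0.0009, 0.0009, 0.0009, 0.0009, 0.1245, 0.1245, 0.1245, 0.1245, 0.1245, 0.1245, 0.1245, 0.1245]  mean=0.0764  Neff=8.0588  idx=[5, 6, 6, 7, 7, 8, 9, 9, 10, 10, 11, 12, 12]
step 3: w=[0.0769, 0.0769, 0.0769, 0.0769, 0.0769, 0.0769, 0.0769, 0.0769, 0.0769, 0.0769, 0.0769, 0.0769, 0.0769]  mean=0.0800  Neff=13.0000  idx=[0, 1, 2, 3, 4, 5, 6, 7, 8, 9, 10, 11, 12]

post_mean = 0.0800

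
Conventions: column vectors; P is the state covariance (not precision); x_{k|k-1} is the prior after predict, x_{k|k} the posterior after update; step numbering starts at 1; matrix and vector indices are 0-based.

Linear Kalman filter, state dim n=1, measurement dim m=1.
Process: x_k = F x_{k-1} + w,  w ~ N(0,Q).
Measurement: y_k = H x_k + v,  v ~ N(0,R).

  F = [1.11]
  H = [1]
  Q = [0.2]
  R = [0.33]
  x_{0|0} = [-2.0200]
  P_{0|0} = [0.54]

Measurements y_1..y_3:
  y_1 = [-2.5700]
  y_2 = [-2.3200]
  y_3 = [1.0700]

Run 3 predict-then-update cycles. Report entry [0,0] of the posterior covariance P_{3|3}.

step 1: x^-=[-2.2422]  P^-=[0.8653]  S=[1.1953]  K=[0.7239]  nu=[-0.3278]  x^+=[-2.4795]  P^+=[0.2389]
step 2: x^-=[-2.7522]  P^-=[0.4943]  S=[0.8243]  K=[0.5997]  nu=[0.4322]  x^+=[-2.4930]  P^+=[0.1979]
step 3: x^-=[-2.7673]  P^-=[0.4438]  S=[0.7738]  K=[0.5735]  nu=[3.8373]  x^+=[-0.5664]  P^+=[0.1893]

P_post[0,0] = 0.1893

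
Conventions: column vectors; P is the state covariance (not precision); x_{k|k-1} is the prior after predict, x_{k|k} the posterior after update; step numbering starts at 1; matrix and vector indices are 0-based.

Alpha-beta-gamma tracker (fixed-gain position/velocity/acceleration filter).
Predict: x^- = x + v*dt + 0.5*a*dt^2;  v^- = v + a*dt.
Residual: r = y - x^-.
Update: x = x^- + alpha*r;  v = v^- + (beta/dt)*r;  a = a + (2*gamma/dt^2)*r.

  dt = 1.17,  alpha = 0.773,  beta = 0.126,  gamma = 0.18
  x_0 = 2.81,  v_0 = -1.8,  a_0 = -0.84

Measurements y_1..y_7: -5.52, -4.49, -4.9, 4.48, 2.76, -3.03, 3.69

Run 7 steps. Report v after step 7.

step 1: x_pred=0.1291  r=-5.6491  x^+=-4.2377  v^+=-3.3912  a^+=-2.3256
step 2: x_pred=-9.7971  r=5.3071  x^+=-5.6947  v^+=-5.5406  a^+=-0.9299
step 3: x_pred=-12.8137  r=7.9137  x^+=-6.6964  v^+=-5.7764  a^+=1.1513
step 4: x_pred=-12.6668  r=17.1468  x^+=0.5877  v^+=-2.5828  a^+=5.6606
step 5: x_pred=1.4402  r=1.3198  x^+=2.4604  v^+=4.1822  a^+=6.0077
step 6: x_pred=11.4655  r=-14.4955  x^+=0.2605  v^+=9.6502  a^+=2.1956
step 7: x_pred=13.0539  r=-9.3639  x^+=5.8156  v^+=11.2106  a^+=-0.2670

v_post = 11.2106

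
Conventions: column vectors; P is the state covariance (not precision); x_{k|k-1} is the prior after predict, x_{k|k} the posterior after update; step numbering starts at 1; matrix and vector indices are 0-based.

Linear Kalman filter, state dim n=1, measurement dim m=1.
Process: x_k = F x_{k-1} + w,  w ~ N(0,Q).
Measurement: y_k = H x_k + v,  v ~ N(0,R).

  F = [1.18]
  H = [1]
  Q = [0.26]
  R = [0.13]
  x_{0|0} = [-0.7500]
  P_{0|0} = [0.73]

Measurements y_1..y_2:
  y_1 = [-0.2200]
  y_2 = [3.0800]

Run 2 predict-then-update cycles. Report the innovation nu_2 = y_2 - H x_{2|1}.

step 1: x^-=[-0.8850]  P^-=[1.2765]  S=[1.4065]  K=[0.9076]  nu=[0.6650]  x^+=[-0.2815]  P^+=[0.1180]
step 2: x^-=[-0.3321]  P^-=[0.4243]  S=[0.5543]  K=[0.7655]  nu=[3.4121]  x^+=[2.2797]  P^+=[0.0995]

innov = [3.4121]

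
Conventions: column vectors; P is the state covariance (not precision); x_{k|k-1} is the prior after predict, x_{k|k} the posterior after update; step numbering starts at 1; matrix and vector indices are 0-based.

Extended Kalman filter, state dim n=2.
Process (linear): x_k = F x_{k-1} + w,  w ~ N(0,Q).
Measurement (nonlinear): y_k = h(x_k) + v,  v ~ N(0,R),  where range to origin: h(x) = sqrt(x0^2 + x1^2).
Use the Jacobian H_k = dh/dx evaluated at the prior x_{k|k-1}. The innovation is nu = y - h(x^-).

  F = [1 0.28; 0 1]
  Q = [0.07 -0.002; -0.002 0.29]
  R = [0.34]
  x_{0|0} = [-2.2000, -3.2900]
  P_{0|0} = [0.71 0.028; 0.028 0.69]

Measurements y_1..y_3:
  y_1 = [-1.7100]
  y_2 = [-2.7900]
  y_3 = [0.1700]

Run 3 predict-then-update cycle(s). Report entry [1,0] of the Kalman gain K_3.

K[1,0] = -0.6079

step 1: x^-=[-3.1212, -3.2900]  P^-=[0.8498 0.2192; 0.2192 0.9800]  H_jac=[-0.6883 -0.7255]  S=[1.4772]  K=[-0.5036; -0.5834]  nu=[-6.2450]  x^+=[0.0236, 0.3534]  P^+=[0.4752 -0.2148; -0.2148 0.4772]
step 2: x^-=[0.1226, 0.3534]  P^-=[0.4623 -0.0832; -0.0832 0.7672]  H_jac=[0.3276 0.9448]  S=[1.0230]  K=[0.0712; 0.6819]  nu=[-3.1641]  x^+=[-0.1029, -1.8043]  P^+=[0.4571 -0.1329; -0.1329 0.2915]
step 3: x^-=[-0.6081, -1.8043]  P^-=[0.4756 -0.0533; -0.0533 0.5815]  H_jac=[-0.3194 -0.9476]  S=[0.8784]  K=[-0.1154; -0.6079]  nu=[-1.7340]  x^+=[-0.4079, -0.7502]  P^+=[0.4638 -0.1149; -0.1149 0.2568]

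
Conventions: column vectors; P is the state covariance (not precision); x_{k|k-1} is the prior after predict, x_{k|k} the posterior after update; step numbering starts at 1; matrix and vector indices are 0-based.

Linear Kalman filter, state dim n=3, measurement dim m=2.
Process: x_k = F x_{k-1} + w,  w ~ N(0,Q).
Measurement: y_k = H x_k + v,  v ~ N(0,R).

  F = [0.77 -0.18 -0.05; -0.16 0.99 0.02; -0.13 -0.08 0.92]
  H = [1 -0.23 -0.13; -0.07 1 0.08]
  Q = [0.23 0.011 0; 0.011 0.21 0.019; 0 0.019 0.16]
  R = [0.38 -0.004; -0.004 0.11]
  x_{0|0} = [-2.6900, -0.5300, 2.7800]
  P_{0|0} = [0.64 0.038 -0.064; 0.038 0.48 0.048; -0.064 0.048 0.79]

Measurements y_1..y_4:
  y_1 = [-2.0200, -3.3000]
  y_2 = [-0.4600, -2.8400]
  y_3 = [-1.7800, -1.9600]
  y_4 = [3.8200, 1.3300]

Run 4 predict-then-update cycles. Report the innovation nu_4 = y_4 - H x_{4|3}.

step 1: x^-=[-2.1149, -0.0387, 2.9497]  P^-=[0.6222 -0.1282 -0.1485; -0.1282 0.6874 0.0577; -0.1485 0.0577 0.8516]  S=[1.1540 -0.3665; -0.3665 0.8347]  K=[0.5945 0.0411; 0.0141 0.8460; -0.2141 0.0691]  nu=[0.4695, -3.6453]  x^+=[-1.9857, -3.1159, 2.5972]  P^+=[0.2308 0.0177 0.0079; 0.0177 0.0985 -0.0537; 0.0079 -0.0537 0.7838]
step 2: x^-=[-1.0979, -2.7151, 2.8969]  P^-=[0.3655 -0.0188 -0.0441; -0.0188 0.3050 -0.0216; -0.0441 -0.0216 0.8344]  S=[0.7946 -0.1282; -0.1282 0.4218]  K=[0.4778 0.0317; 0.0086 0.7247; -0.1759 0.0608]  nu=[0.3901, -0.4335]  x^+=[-0.9253, -3.0259, 2.8019]  P^+=[0.1876 0.0127 0.0249; 0.0127 0.0850 -0.0553; 0.0249 -0.0553 0.8055]
step 3: x^-=[-0.3079, -2.7916, 2.9401]  P^-=[0.3396 -0.0145 -0.0284; -0.0145 0.2921 -0.0245; -0.0284 -0.0245 0.8479]  S=[0.7619 -0.1174; -0.1174 0.4076]  K=[0.4600 0.0330; 0.0074 0.7164; -0.1647 0.0638]  nu=[-1.7319, 0.5748]  x^+=[-1.0856, -2.3925, 3.2620]  P^+=[0.1815 0.0120 0.0313; 0.0120 0.0841 -0.0560; 0.0313 -0.0560 0.8231]
step 4: x^-=[-0.5683, -2.1297, 3.3335]  P^-=[0.3356 -0.0140 -0.0239; -0.0140 0.2912 -0.0257; -0.0239 -0.0257 0.8613]  S=[0.7567 -0.1159; -0.1159 0.4064]  K=[0.4570 0.0335; 0.0071 0.7158; -0.1618 0.0642]  nu=[4.3319, 3.1532]  x^+=[1.5171, 0.1581, 2.8349]  P^+=[0.1807 0.0118 0.0340; 0.0118 0.0841 -0.0569; 0.0340 -0.0569 0.8374]

innov = [4.3319, 3.1532]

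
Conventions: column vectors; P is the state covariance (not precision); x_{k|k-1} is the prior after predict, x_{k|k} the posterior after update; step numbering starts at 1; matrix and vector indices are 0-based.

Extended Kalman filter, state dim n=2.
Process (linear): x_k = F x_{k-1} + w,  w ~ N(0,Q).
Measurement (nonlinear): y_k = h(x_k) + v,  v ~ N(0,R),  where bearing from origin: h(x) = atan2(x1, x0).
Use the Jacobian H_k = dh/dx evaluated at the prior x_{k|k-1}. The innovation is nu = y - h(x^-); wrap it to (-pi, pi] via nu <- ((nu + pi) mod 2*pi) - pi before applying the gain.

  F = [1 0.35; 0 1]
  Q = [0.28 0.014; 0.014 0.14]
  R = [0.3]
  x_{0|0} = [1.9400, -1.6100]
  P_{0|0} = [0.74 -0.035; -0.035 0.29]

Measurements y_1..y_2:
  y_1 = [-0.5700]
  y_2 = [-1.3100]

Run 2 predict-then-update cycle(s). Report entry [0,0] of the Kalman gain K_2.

step 1: x^-=[1.3765, -1.6100]  P^-=[1.0310 0.0805; 0.0805 0.4300]  H_jac=[0.3588 0.3068]  S=[0.4909]  K=[0.8039; 0.3275]  nu=[0.2934]  x^+=[1.6124, -1.5139]  P^+=[0.7138 -0.0488; -0.0488 0.3773]
step 2: x^-=[1.0825, -1.5139]  P^-=[1.0059 0.0973; 0.0973 0.5173]  H_jac=[0.4371 0.3125]  S=[0.5693]  K=[0.8257; 0.3587]  nu=[-0.3600]  x^+=[0.7853, -1.6430]  P^+=[0.6177 -0.0713; -0.0713 0.4441]

K[0,0] = 0.8257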